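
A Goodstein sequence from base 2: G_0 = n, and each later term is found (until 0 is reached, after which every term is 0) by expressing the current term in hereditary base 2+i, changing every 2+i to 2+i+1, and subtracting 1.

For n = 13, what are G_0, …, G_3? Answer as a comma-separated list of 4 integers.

G_0 = 13. HB_2(13) = 2^(2 + 1) + 2^2 + 1. Bump = 109. G_1 = 108.
G_1 = 108. HB_3(108) = 3^(3 + 1) + 3^3. Bump = 1280. G_2 = 1279.
G_2 = 1279. HB_4(1279) = 4^(4 + 1) + 3·4^3 + 3·4^2 + 3·4 + 3. Bump = 16093. G_3 = 16092.

13, 108, 1279, 16092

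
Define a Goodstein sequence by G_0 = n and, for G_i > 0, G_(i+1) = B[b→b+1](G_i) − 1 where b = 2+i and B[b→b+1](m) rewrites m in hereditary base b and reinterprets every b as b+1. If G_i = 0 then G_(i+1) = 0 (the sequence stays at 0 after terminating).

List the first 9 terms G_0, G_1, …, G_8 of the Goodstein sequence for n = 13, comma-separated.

13, 108, 1279, 16092, 280711, 5765998, 134219479, 3486786855, 100000003325

(0) 13|_2 = 2^(2 + 1) + 2^2 + 1 ↦ 3^(3 + 1) + 3^3 + 1|_3 = 109 ⇒ 108
(1) 108|_3 = 3^(3 + 1) + 3^3 ↦ 4^(4 + 1) + 4^4|_4 = 1280 ⇒ 1279
(2) 1279|_4 = 4^(4 + 1) + 3·4^3 + 3·4^2 + 3·4 + 3 ↦ 5^(5 + 1) + 3·5^3 + 3·5^2 + 3·5 + 3|_5 = 16093 ⇒ 16092
(3) 16092|_5 = 5^(5 + 1) + 3·5^3 + 3·5^2 + 3·5 + 2 ↦ 6^(6 + 1) + 3·6^3 + 3·6^2 + 3·6 + 2|_6 = 280712 ⇒ 280711
(4) 280711|_6 = 6^(6 + 1) + 3·6^3 + 3·6^2 + 3·6 + 1 ↦ 7^(7 + 1) + 3·7^3 + 3·7^2 + 3·7 + 1|_7 = 5765999 ⇒ 5765998
(5) 5765998|_7 = 7^(7 + 1) + 3·7^3 + 3·7^2 + 3·7 ↦ 8^(8 + 1) + 3·8^3 + 3·8^2 + 3·8|_8 = 134219480 ⇒ 134219479
(6) 134219479|_8 = 8^(8 + 1) + 3·8^3 + 3·8^2 + 2·8 + 7 ↦ 9^(9 + 1) + 3·9^3 + 3·9^2 + 2·9 + 7|_9 = 3486786856 ⇒ 3486786855
(7) 3486786855|_9 = 9^(9 + 1) + 3·9^3 + 3·9^2 + 2·9 + 6 ↦ 10^(10 + 1) + 3·10^3 + 3·10^2 + 2·10 + 6|_10 = 100000003326 ⇒ 100000003325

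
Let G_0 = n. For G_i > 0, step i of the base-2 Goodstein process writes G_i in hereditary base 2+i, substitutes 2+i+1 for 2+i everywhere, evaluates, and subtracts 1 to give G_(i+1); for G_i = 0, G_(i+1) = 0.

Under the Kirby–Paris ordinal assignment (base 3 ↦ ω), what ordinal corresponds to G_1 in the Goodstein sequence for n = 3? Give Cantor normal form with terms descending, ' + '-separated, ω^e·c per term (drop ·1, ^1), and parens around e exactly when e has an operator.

ω

3 —HB2→ 2 + 1 —bump→ 3 + 1 = 4 —(−1)→ 3
3 —HB3→ 3 —bump→ 4 = 4 —(−1)→ 3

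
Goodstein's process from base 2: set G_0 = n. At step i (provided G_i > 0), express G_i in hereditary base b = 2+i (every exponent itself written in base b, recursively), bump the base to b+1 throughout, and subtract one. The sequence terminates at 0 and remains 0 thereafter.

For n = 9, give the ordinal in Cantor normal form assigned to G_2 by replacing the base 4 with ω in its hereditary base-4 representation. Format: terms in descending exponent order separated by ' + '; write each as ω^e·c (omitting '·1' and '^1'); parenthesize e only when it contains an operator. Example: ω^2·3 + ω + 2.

step 0: 9 = 2^(2 + 1) + 1; sub 3 for 2: 3^(3 + 1) + 1; = 82; G_1 = 82−1 = 81
step 1: 81 = 3^(3 + 1); sub 4 for 3: 4^(4 + 1); = 1024; G_2 = 1024−1 = 1023
step 2: 1023 = 3·4^4 + 3·4^3 + 3·4^2 + 3·4 + 3; sub 5 for 4: 3·5^5 + 3·5^3 + 3·5^2 + 3·5 + 3; = 9843; G_3 = 9843−1 = 9842

ω^ω·3 + ω^3·3 + ω^2·3 + ω·3 + 3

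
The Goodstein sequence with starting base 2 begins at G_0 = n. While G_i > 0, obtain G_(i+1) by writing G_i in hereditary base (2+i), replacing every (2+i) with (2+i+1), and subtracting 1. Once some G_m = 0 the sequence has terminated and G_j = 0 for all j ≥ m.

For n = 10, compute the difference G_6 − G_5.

G_0=10  [base 2] 2^(2 + 1) + 2  →[2↦3]→  3^(3 + 1) + 3 = 84  −1 ⇒ G_1=83
G_1=83  [base 3] 3^(3 + 1) + 2  →[3↦4]→  4^(4 + 1) + 2 = 1026  −1 ⇒ G_2=1025
G_2=1025  [base 4] 4^(4 + 1) + 1  →[4↦5]→  5^(5 + 1) + 1 = 15626  −1 ⇒ G_3=15625
G_3=15625  [base 5] 5^(5 + 1)  →[5↦6]→  6^(6 + 1) = 279936  −1 ⇒ G_4=279935
G_4=279935  [base 6] 5·6^6 + 5·6^5 + 5·6^4 + 5·6^3 + 5·6^2 + 5·6 + 5  →[6↦7]→  5·7^7 + 5·7^5 + 5·7^4 + 5·7^3 + 5·7^2 + 5·7 + 5 = 4215755  −1 ⇒ G_5=4215754
G_5=4215754  [base 7] 5·7^7 + 5·7^5 + 5·7^4 + 5·7^3 + 5·7^2 + 5·7 + 4  →[7↦8]→  5·8^8 + 5·8^5 + 5·8^4 + 5·8^3 + 5·8^2 + 5·8 + 4 = 84073324  −1 ⇒ G_6=84073323

79857569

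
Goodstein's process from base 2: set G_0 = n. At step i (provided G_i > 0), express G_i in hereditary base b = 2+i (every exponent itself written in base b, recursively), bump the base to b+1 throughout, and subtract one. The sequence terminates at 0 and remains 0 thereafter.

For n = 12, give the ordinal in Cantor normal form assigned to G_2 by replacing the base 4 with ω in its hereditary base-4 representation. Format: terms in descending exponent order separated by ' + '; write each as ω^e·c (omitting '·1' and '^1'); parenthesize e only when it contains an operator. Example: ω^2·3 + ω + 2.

G_0=12  [base 2] 2^(2 + 1) + 2^2  →[2↦3]→  3^(3 + 1) + 3^3 = 108  −1 ⇒ G_1=107
G_1=107  [base 3] 3^(3 + 1) + 2·3^2 + 2·3 + 2  →[3↦4]→  4^(4 + 1) + 2·4^2 + 2·4 + 2 = 1066  −1 ⇒ G_2=1065

ω^(ω + 1) + ω^2·2 + ω·2 + 1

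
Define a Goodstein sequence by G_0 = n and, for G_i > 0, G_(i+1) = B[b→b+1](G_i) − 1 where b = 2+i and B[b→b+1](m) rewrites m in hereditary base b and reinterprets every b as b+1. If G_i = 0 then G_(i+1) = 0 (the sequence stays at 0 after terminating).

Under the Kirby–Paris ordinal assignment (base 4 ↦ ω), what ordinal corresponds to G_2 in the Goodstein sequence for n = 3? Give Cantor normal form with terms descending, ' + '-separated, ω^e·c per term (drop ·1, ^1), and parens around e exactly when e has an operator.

[0] 3 ≡ 2 + 1 (base 2). Lift 3: 4. −1: 3.
[1] 3 ≡ 3 (base 3). Lift 4: 4. −1: 3.

3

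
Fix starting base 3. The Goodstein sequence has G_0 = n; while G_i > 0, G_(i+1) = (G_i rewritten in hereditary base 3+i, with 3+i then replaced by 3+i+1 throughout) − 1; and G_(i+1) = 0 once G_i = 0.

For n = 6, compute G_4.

G_0=6  [base 3] 2·3  →[3↦4]→  2·4 = 8  −1 ⇒ G_1=7
G_1=7  [base 4] 4 + 3  →[4↦5]→  5 + 3 = 8  −1 ⇒ G_2=7
G_2=7  [base 5] 5 + 2  →[5↦6]→  6 + 2 = 8  −1 ⇒ G_3=7
G_3=7  [base 6] 6 + 1  →[6↦7]→  7 + 1 = 8  −1 ⇒ G_4=7
G_4=7  [base 7] 7  →[7↦8]→  8 = 8  −1 ⇒ G_5=7

7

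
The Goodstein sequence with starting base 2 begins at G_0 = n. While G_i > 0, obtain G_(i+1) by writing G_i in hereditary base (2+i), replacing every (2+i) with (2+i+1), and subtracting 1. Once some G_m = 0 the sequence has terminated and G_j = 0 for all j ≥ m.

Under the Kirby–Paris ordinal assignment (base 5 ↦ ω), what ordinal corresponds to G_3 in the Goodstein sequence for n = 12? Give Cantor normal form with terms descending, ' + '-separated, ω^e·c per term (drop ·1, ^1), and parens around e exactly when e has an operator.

ω^(ω + 1) + ω^2·2 + ω·2

12 —HB2→ 2^(2 + 1) + 2^2 —bump→ 3^(3 + 1) + 3^3 = 108 —(−1)→ 107
107 —HB3→ 3^(3 + 1) + 2·3^2 + 2·3 + 2 —bump→ 4^(4 + 1) + 2·4^2 + 2·4 + 2 = 1066 —(−1)→ 1065
1065 —HB4→ 4^(4 + 1) + 2·4^2 + 2·4 + 1 —bump→ 5^(5 + 1) + 2·5^2 + 2·5 + 1 = 15686 —(−1)→ 15685
15685 —HB5→ 5^(5 + 1) + 2·5^2 + 2·5 —bump→ 6^(6 + 1) + 2·6^2 + 2·6 = 280020 —(−1)→ 280019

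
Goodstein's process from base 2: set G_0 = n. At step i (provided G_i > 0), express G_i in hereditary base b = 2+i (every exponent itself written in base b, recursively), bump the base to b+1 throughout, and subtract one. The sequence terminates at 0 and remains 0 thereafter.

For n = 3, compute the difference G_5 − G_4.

-1

G_0=3  [base 2] 2 + 1  →[2↦3]→  3 + 1 = 4  −1 ⇒ G_1=3
G_1=3  [base 3] 3  →[3↦4]→  4 = 4  −1 ⇒ G_2=3
G_2=3  [base 4] 3  →[4↦5]→  3 = 3  −1 ⇒ G_3=2
G_3=2  [base 5] 2  →[5↦6]→  2 = 2  −1 ⇒ G_4=1
G_4=1  [base 6] 1  →[6↦7]→  1 = 1  −1 ⇒ G_5=0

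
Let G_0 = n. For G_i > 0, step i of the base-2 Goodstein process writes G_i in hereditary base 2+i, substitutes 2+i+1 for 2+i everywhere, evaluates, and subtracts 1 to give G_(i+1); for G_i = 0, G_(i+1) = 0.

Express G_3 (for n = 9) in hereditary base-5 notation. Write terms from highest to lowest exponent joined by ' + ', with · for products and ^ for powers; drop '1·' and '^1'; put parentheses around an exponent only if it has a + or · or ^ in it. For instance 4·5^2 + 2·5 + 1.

[0] 9 ≡ 2^(2 + 1) + 1 (base 2). Lift 3: 82. −1: 81.
[1] 81 ≡ 3^(3 + 1) (base 3). Lift 4: 1024. −1: 1023.
[2] 1023 ≡ 3·4^4 + 3·4^3 + 3·4^2 + 3·4 + 3 (base 4). Lift 5: 9843. −1: 9842.
[3] 9842 ≡ 3·5^5 + 3·5^3 + 3·5^2 + 3·5 + 2 (base 5). Lift 6: 140744. −1: 140743.

3·5^5 + 3·5^3 + 3·5^2 + 3·5 + 2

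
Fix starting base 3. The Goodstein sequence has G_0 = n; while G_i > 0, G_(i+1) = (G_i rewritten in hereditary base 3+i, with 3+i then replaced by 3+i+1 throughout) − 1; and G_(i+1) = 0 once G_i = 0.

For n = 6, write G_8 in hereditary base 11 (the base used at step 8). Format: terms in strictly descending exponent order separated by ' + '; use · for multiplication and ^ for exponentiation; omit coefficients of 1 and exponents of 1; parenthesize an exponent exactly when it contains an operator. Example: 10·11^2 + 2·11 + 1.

step 0: 6 = 2·3; sub 4 for 3: 2·4; = 8; G_1 = 8−1 = 7
step 1: 7 = 4 + 3; sub 5 for 4: 5 + 3; = 8; G_2 = 8−1 = 7
step 2: 7 = 5 + 2; sub 6 for 5: 6 + 2; = 8; G_3 = 8−1 = 7
step 3: 7 = 6 + 1; sub 7 for 6: 7 + 1; = 8; G_4 = 8−1 = 7
step 4: 7 = 7; sub 8 for 7: 8; = 8; G_5 = 8−1 = 7
step 5: 7 = 7; sub 9 for 8: 7; = 7; G_6 = 7−1 = 6
step 6: 6 = 6; sub 10 for 9: 6; = 6; G_7 = 6−1 = 5
step 7: 5 = 5; sub 11 for 10: 5; = 5; G_8 = 5−1 = 4
step 8: 4 = 4; sub 12 for 11: 4; = 4; G_9 = 4−1 = 3

4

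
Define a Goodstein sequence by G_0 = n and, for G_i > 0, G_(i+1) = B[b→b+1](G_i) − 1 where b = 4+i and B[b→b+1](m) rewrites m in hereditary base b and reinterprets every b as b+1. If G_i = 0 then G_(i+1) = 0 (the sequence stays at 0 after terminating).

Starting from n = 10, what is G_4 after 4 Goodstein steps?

13

[0] 10 ≡ 2·4 + 2 (base 4). Lift 5: 12. −1: 11.
[1] 11 ≡ 2·5 + 1 (base 5). Lift 6: 13. −1: 12.
[2] 12 ≡ 2·6 (base 6). Lift 7: 14. −1: 13.
[3] 13 ≡ 7 + 6 (base 7). Lift 8: 14. −1: 13.
[4] 13 ≡ 8 + 5 (base 8). Lift 9: 14. −1: 13.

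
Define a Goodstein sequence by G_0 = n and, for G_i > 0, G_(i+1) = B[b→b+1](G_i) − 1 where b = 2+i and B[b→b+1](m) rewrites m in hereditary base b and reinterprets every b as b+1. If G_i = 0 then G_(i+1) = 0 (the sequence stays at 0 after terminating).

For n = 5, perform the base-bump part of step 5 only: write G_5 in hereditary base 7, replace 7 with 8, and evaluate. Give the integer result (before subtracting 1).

i=0: 5 = 2^2 + 1 (b=2); 2→3: 3^3 + 1 = 28; 28−1 = 27
i=1: 27 = 3^3 (b=3); 3→4: 4^4 = 256; 256−1 = 255
i=2: 255 = 3·4^3 + 3·4^2 + 3·4 + 3 (b=4); 4→5: 3·5^3 + 3·5^2 + 3·5 + 3 = 468; 468−1 = 467
i=3: 467 = 3·5^3 + 3·5^2 + 3·5 + 2 (b=5); 5→6: 3·6^3 + 3·6^2 + 3·6 + 2 = 776; 776−1 = 775
i=4: 775 = 3·6^3 + 3·6^2 + 3·6 + 1 (b=6); 6→7: 3·7^3 + 3·7^2 + 3·7 + 1 = 1198; 1198−1 = 1197

1752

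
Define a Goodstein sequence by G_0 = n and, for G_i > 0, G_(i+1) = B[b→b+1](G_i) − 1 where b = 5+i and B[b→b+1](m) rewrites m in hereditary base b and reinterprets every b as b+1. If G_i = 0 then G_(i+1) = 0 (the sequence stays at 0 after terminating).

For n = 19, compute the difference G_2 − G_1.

base 5: 19 = 3·5 + 4; at 6: 3·6 + 4 = 22; next = 21
base 6: 21 = 3·6 + 3; at 7: 3·7 + 3 = 24; next = 23

2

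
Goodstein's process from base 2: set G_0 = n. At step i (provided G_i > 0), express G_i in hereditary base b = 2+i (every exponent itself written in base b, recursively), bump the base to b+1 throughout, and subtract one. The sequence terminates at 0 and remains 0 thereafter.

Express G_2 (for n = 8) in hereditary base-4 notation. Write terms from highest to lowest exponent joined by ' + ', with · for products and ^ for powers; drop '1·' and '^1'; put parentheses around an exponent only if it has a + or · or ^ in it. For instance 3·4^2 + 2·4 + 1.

step 0: 8 = 2^(2 + 1); sub 3 for 2: 3^(3 + 1); = 81; G_1 = 81−1 = 80
step 1: 80 = 2·3^3 + 2·3^2 + 2·3 + 2; sub 4 for 3: 2·4^4 + 2·4^2 + 2·4 + 2; = 554; G_2 = 554−1 = 553

2·4^4 + 2·4^2 + 2·4 + 1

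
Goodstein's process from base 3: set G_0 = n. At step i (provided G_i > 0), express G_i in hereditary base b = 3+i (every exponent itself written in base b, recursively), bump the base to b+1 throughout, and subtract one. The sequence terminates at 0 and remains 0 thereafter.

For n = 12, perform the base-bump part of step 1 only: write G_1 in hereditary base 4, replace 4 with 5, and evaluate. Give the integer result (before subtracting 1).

28

[0] 12 ≡ 3^2 + 3 (base 3). Lift 4: 20. −1: 19.
[1] 19 ≡ 4^2 + 3 (base 4). Lift 5: 28. −1: 27.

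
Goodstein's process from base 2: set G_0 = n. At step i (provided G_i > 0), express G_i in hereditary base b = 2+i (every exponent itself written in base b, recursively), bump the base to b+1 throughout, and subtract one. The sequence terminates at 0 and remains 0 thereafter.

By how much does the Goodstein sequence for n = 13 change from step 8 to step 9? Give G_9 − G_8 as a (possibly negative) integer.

3038428377778

(0) 13|_2 = 2^(2 + 1) + 2^2 + 1 ↦ 3^(3 + 1) + 3^3 + 1|_3 = 109 ⇒ 108
(1) 108|_3 = 3^(3 + 1) + 3^3 ↦ 4^(4 + 1) + 4^4|_4 = 1280 ⇒ 1279
(2) 1279|_4 = 4^(4 + 1) + 3·4^3 + 3·4^2 + 3·4 + 3 ↦ 5^(5 + 1) + 3·5^3 + 3·5^2 + 3·5 + 3|_5 = 16093 ⇒ 16092
(3) 16092|_5 = 5^(5 + 1) + 3·5^3 + 3·5^2 + 3·5 + 2 ↦ 6^(6 + 1) + 3·6^3 + 3·6^2 + 3·6 + 2|_6 = 280712 ⇒ 280711
(4) 280711|_6 = 6^(6 + 1) + 3·6^3 + 3·6^2 + 3·6 + 1 ↦ 7^(7 + 1) + 3·7^3 + 3·7^2 + 3·7 + 1|_7 = 5765999 ⇒ 5765998
(5) 5765998|_7 = 7^(7 + 1) + 3·7^3 + 3·7^2 + 3·7 ↦ 8^(8 + 1) + 3·8^3 + 3·8^2 + 3·8|_8 = 134219480 ⇒ 134219479
(6) 134219479|_8 = 8^(8 + 1) + 3·8^3 + 3·8^2 + 2·8 + 7 ↦ 9^(9 + 1) + 3·9^3 + 3·9^2 + 2·9 + 7|_9 = 3486786856 ⇒ 3486786855
(7) 3486786855|_9 = 9^(9 + 1) + 3·9^3 + 3·9^2 + 2·9 + 6 ↦ 10^(10 + 1) + 3·10^3 + 3·10^2 + 2·10 + 6|_10 = 100000003326 ⇒ 100000003325
(8) 100000003325|_10 = 10^(10 + 1) + 3·10^3 + 3·10^2 + 2·10 + 5 ↦ 11^(11 + 1) + 3·11^3 + 3·11^2 + 2·11 + 5|_11 = 3138428381104 ⇒ 3138428381103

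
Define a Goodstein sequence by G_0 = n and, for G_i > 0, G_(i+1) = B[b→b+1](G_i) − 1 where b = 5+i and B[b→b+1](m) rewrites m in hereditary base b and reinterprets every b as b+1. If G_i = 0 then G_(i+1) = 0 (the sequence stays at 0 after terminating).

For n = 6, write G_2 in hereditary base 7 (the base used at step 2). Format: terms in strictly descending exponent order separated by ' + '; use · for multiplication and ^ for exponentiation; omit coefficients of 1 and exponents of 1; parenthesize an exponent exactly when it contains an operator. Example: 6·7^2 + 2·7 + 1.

6

base 5: 6 = 5 + 1; at 6: 6 + 1 = 7; next = 6
base 6: 6 = 6; at 7: 7 = 7; next = 6
base 7: 6 = 6; at 8: 6 = 6; next = 5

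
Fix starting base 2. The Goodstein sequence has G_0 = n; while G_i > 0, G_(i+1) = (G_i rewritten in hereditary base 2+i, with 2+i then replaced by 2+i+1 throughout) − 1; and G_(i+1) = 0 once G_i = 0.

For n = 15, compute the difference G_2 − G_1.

1172

i=0: 15 = 2^(2 + 1) + 2^2 + 2 + 1 (b=2); 2→3: 3^(3 + 1) + 3^3 + 3 + 1 = 112; 112−1 = 111
i=1: 111 = 3^(3 + 1) + 3^3 + 3 (b=3); 3→4: 4^(4 + 1) + 4^4 + 4 = 1284; 1284−1 = 1283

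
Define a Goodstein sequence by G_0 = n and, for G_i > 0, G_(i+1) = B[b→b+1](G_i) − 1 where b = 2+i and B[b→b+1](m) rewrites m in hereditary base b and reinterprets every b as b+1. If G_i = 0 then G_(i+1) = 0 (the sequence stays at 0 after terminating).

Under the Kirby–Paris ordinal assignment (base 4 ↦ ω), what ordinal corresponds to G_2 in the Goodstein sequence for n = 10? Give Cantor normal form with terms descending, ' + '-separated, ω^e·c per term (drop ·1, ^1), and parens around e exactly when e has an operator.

ω^(ω + 1) + 1

(0) 10|_2 = 2^(2 + 1) + 2 ↦ 3^(3 + 1) + 3|_3 = 84 ⇒ 83
(1) 83|_3 = 3^(3 + 1) + 2 ↦ 4^(4 + 1) + 2|_4 = 1026 ⇒ 1025
(2) 1025|_4 = 4^(4 + 1) + 1 ↦ 5^(5 + 1) + 1|_5 = 15626 ⇒ 15625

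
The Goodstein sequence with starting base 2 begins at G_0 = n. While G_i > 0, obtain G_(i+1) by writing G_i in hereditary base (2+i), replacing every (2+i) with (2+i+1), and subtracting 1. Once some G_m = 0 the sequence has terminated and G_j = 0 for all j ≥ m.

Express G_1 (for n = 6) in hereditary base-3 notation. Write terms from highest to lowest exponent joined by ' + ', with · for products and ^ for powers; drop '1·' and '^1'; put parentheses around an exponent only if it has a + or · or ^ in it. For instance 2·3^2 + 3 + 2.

base 2: 6 = 2^2 + 2; at 3: 3^3 + 3 = 30; next = 29
base 3: 29 = 3^3 + 2; at 4: 4^4 + 2 = 258; next = 257

3^3 + 2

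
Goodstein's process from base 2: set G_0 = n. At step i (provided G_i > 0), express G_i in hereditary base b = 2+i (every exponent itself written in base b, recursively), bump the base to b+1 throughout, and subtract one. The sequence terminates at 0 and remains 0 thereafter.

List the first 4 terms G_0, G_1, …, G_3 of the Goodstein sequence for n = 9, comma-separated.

step 0: 9 = 2^(2 + 1) + 1; sub 3 for 2: 3^(3 + 1) + 1; = 82; G_1 = 82−1 = 81
step 1: 81 = 3^(3 + 1); sub 4 for 3: 4^(4 + 1); = 1024; G_2 = 1024−1 = 1023
step 2: 1023 = 3·4^4 + 3·4^3 + 3·4^2 + 3·4 + 3; sub 5 for 4: 3·5^5 + 3·5^3 + 3·5^2 + 3·5 + 3; = 9843; G_3 = 9843−1 = 9842

9, 81, 1023, 9842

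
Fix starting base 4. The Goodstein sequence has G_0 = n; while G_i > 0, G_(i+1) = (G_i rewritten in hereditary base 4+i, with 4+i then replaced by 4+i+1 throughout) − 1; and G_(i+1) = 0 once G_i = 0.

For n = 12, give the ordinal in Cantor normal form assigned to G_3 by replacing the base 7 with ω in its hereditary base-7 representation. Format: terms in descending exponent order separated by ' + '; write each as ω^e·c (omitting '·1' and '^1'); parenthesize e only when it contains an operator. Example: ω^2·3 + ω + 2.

ω·2 + 2

base 4: 12 = 3·4; at 5: 3·5 = 15; next = 14
base 5: 14 = 2·5 + 4; at 6: 2·6 + 4 = 16; next = 15
base 6: 15 = 2·6 + 3; at 7: 2·7 + 3 = 17; next = 16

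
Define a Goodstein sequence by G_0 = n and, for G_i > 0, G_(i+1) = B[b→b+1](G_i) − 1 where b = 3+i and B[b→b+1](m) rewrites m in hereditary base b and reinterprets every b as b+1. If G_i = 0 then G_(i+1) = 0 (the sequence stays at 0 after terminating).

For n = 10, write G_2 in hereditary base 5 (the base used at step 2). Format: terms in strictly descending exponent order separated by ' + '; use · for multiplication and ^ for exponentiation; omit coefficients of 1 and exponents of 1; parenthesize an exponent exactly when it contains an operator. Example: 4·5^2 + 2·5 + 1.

4·5 + 4

G_0=10  [base 3] 3^2 + 1  →[3↦4]→  4^2 + 1 = 17  −1 ⇒ G_1=16
G_1=16  [base 4] 4^2  →[4↦5]→  5^2 = 25  −1 ⇒ G_2=24
G_2=24  [base 5] 4·5 + 4  →[5↦6]→  4·6 + 4 = 28  −1 ⇒ G_3=27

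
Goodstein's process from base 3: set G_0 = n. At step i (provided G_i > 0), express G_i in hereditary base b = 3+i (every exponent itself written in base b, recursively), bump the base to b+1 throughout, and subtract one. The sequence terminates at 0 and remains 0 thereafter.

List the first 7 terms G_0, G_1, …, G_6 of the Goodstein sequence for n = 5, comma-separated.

5, 5, 5, 5, 4, 3, 2

G_0 = 5. HB_3(5) = 3 + 2. Bump = 6. G_1 = 5.
G_1 = 5. HB_4(5) = 4 + 1. Bump = 6. G_2 = 5.
G_2 = 5. HB_5(5) = 5. Bump = 6. G_3 = 5.
G_3 = 5. HB_6(5) = 5. Bump = 5. G_4 = 4.
G_4 = 4. HB_7(4) = 4. Bump = 4. G_5 = 3.
G_5 = 3. HB_8(3) = 3. Bump = 3. G_6 = 2.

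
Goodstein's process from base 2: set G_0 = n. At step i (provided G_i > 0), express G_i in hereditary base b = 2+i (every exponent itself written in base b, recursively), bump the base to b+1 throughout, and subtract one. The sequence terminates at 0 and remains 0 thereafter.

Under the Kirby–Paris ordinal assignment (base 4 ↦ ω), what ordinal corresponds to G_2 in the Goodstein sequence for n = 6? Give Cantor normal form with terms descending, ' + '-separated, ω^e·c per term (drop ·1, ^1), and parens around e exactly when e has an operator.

[0] 6 ≡ 2^2 + 2 (base 2). Lift 3: 30. −1: 29.
[1] 29 ≡ 3^3 + 2 (base 3). Lift 4: 258. −1: 257.

ω^ω + 1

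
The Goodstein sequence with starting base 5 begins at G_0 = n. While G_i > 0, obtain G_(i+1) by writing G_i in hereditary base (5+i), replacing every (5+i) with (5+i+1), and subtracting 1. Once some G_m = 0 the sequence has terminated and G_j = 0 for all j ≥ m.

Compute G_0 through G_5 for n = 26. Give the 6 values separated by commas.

step 0: 26 = 5^2 + 1; sub 6 for 5: 6^2 + 1; = 37; G_1 = 37−1 = 36
step 1: 36 = 6^2; sub 7 for 6: 7^2; = 49; G_2 = 49−1 = 48
step 2: 48 = 6·7 + 6; sub 8 for 7: 6·8 + 6; = 54; G_3 = 54−1 = 53
step 3: 53 = 6·8 + 5; sub 9 for 8: 6·9 + 5; = 59; G_4 = 59−1 = 58
step 4: 58 = 6·9 + 4; sub 10 for 9: 6·10 + 4; = 64; G_5 = 64−1 = 63

26, 36, 48, 53, 58, 63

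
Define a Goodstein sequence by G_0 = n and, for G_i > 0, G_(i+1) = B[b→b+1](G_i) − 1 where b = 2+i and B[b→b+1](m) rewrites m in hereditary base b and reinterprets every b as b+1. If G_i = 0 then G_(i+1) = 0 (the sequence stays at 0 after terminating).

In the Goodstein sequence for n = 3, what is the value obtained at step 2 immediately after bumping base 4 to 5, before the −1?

step 0: 3 = 2 + 1; sub 3 for 2: 3 + 1; = 4; G_1 = 4−1 = 3
step 1: 3 = 3; sub 4 for 3: 4; = 4; G_2 = 4−1 = 3
step 2: 3 = 3; sub 5 for 4: 3; = 3; G_3 = 3−1 = 2

3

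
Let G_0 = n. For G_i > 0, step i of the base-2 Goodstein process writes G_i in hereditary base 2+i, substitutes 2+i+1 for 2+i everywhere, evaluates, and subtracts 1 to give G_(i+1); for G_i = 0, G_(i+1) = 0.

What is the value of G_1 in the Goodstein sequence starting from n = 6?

6 —HB2→ 2^2 + 2 —bump→ 3^3 + 3 = 30 —(−1)→ 29
29 —HB3→ 3^3 + 2 —bump→ 4^4 + 2 = 258 —(−1)→ 257

29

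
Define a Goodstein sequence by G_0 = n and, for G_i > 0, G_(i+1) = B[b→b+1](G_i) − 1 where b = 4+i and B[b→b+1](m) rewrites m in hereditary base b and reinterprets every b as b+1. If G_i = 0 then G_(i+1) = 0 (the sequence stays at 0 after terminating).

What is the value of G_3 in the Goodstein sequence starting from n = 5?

i=0: 5 = 4 + 1 (b=4); 4→5: 5 + 1 = 6; 6−1 = 5
i=1: 5 = 5 (b=5); 5→6: 6 = 6; 6−1 = 5
i=2: 5 = 5 (b=6); 6→7: 5 = 5; 5−1 = 4
i=3: 4 = 4 (b=7); 7→8: 4 = 4; 4−1 = 3

4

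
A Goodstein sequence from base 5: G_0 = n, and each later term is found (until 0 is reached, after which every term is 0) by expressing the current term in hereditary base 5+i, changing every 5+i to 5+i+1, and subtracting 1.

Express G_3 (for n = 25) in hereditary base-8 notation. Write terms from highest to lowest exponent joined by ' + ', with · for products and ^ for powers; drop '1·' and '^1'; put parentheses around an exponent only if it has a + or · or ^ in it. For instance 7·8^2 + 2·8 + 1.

5·8 + 3

i=0: 25 = 5^2 (b=5); 5→6: 6^2 = 36; 36−1 = 35
i=1: 35 = 5·6 + 5 (b=6); 6→7: 5·7 + 5 = 40; 40−1 = 39
i=2: 39 = 5·7 + 4 (b=7); 7→8: 5·8 + 4 = 44; 44−1 = 43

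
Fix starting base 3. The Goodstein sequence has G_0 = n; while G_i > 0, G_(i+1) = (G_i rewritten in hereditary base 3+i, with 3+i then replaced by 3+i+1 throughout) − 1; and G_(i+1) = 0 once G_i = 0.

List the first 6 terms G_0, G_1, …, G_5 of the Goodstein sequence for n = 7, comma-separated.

G_0 = 7. HB_3(7) = 2·3 + 1. Bump = 9. G_1 = 8.
G_1 = 8. HB_4(8) = 2·4. Bump = 10. G_2 = 9.
G_2 = 9. HB_5(9) = 5 + 4. Bump = 10. G_3 = 9.
G_3 = 9. HB_6(9) = 6 + 3. Bump = 10. G_4 = 9.
G_4 = 9. HB_7(9) = 7 + 2. Bump = 10. G_5 = 9.

7, 8, 9, 9, 9, 9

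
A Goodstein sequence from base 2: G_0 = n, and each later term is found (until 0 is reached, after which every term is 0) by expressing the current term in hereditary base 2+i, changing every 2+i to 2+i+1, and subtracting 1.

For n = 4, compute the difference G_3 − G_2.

19

G_0 = 4. HB_2(4) = 2^2. Bump = 27. G_1 = 26.
G_1 = 26. HB_3(26) = 2·3^2 + 2·3 + 2. Bump = 42. G_2 = 41.
G_2 = 41. HB_4(41) = 2·4^2 + 2·4 + 1. Bump = 61. G_3 = 60.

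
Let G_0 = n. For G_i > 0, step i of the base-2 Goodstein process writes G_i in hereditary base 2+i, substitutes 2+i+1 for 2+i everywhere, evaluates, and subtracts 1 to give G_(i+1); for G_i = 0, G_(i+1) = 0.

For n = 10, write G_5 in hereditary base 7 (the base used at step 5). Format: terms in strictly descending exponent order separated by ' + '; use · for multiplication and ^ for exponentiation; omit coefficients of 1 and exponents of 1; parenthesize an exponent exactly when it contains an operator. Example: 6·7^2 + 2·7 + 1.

5·7^7 + 5·7^5 + 5·7^4 + 5·7^3 + 5·7^2 + 5·7 + 4

10 —HB2→ 2^(2 + 1) + 2 —bump→ 3^(3 + 1) + 3 = 84 —(−1)→ 83
83 —HB3→ 3^(3 + 1) + 2 —bump→ 4^(4 + 1) + 2 = 1026 —(−1)→ 1025
1025 —HB4→ 4^(4 + 1) + 1 —bump→ 5^(5 + 1) + 1 = 15626 —(−1)→ 15625
15625 —HB5→ 5^(5 + 1) —bump→ 6^(6 + 1) = 279936 —(−1)→ 279935
279935 —HB6→ 5·6^6 + 5·6^5 + 5·6^4 + 5·6^3 + 5·6^2 + 5·6 + 5 —bump→ 5·7^7 + 5·7^5 + 5·7^4 + 5·7^3 + 5·7^2 + 5·7 + 5 = 4215755 —(−1)→ 4215754
4215754 —HB7→ 5·7^7 + 5·7^5 + 5·7^4 + 5·7^3 + 5·7^2 + 5·7 + 4 —bump→ 5·8^8 + 5·8^5 + 5·8^4 + 5·8^3 + 5·8^2 + 5·8 + 4 = 84073324 —(−1)→ 84073323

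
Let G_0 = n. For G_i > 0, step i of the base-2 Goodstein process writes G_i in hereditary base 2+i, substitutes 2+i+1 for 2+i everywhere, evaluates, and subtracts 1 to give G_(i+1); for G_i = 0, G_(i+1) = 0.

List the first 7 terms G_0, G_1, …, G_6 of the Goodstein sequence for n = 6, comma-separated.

6, 29, 257, 3125, 46655, 98039, 187243

6 —HB2→ 2^2 + 2 —bump→ 3^3 + 3 = 30 —(−1)→ 29
29 —HB3→ 3^3 + 2 —bump→ 4^4 + 2 = 258 —(−1)→ 257
257 —HB4→ 4^4 + 1 —bump→ 5^5 + 1 = 3126 —(−1)→ 3125
3125 —HB5→ 5^5 —bump→ 6^6 = 46656 —(−1)→ 46655
46655 —HB6→ 5·6^5 + 5·6^4 + 5·6^3 + 5·6^2 + 5·6 + 5 —bump→ 5·7^5 + 5·7^4 + 5·7^3 + 5·7^2 + 5·7 + 5 = 98040 —(−1)→ 98039
98039 —HB7→ 5·7^5 + 5·7^4 + 5·7^3 + 5·7^2 + 5·7 + 4 —bump→ 5·8^5 + 5·8^4 + 5·8^3 + 5·8^2 + 5·8 + 4 = 187244 —(−1)→ 187243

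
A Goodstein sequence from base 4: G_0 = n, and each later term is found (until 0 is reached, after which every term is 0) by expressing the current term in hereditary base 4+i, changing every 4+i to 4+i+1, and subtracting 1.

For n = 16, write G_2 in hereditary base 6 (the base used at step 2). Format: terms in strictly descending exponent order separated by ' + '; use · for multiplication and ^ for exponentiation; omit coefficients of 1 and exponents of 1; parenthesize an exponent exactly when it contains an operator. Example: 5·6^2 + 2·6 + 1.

i=0: 16 = 4^2 (b=4); 4→5: 5^2 = 25; 25−1 = 24
i=1: 24 = 4·5 + 4 (b=5); 5→6: 4·6 + 4 = 28; 28−1 = 27
i=2: 27 = 4·6 + 3 (b=6); 6→7: 4·7 + 3 = 31; 31−1 = 30

4·6 + 3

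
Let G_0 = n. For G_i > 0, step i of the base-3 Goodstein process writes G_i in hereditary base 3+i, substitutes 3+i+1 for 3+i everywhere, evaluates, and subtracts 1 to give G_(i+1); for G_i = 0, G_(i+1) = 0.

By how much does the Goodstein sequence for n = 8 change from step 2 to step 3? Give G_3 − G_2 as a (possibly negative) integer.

8 —HB3→ 2·3 + 2 —bump→ 2·4 + 2 = 10 —(−1)→ 9
9 —HB4→ 2·4 + 1 —bump→ 2·5 + 1 = 11 —(−1)→ 10
10 —HB5→ 2·5 —bump→ 2·6 = 12 —(−1)→ 11

1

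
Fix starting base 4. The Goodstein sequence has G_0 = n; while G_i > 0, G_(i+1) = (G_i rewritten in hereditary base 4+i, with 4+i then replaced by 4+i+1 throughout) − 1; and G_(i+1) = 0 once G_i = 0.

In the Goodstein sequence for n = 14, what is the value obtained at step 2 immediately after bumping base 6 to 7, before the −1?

21

i=0: 14 = 3·4 + 2 (b=4); 4→5: 3·5 + 2 = 17; 17−1 = 16
i=1: 16 = 3·5 + 1 (b=5); 5→6: 3·6 + 1 = 19; 19−1 = 18
i=2: 18 = 3·6 (b=6); 6→7: 3·7 = 21; 21−1 = 20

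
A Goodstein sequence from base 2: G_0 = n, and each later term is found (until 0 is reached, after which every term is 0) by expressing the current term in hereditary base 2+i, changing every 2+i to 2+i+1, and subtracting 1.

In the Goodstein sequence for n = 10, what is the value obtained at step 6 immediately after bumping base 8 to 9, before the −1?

1937434593

G_0=10  [base 2] 2^(2 + 1) + 2  →[2↦3]→  3^(3 + 1) + 3 = 84  −1 ⇒ G_1=83
G_1=83  [base 3] 3^(3 + 1) + 2  →[3↦4]→  4^(4 + 1) + 2 = 1026  −1 ⇒ G_2=1025
G_2=1025  [base 4] 4^(4 + 1) + 1  →[4↦5]→  5^(5 + 1) + 1 = 15626  −1 ⇒ G_3=15625
G_3=15625  [base 5] 5^(5 + 1)  →[5↦6]→  6^(6 + 1) = 279936  −1 ⇒ G_4=279935
G_4=279935  [base 6] 5·6^6 + 5·6^5 + 5·6^4 + 5·6^3 + 5·6^2 + 5·6 + 5  →[6↦7]→  5·7^7 + 5·7^5 + 5·7^4 + 5·7^3 + 5·7^2 + 5·7 + 5 = 4215755  −1 ⇒ G_5=4215754
G_5=4215754  [base 7] 5·7^7 + 5·7^5 + 5·7^4 + 5·7^3 + 5·7^2 + 5·7 + 4  →[7↦8]→  5·8^8 + 5·8^5 + 5·8^4 + 5·8^3 + 5·8^2 + 5·8 + 4 = 84073324  −1 ⇒ G_6=84073323
G_6=84073323  [base 8] 5·8^8 + 5·8^5 + 5·8^4 + 5·8^3 + 5·8^2 + 5·8 + 3  →[8↦9]→  5·9^9 + 5·9^5 + 5·9^4 + 5·9^3 + 5·9^2 + 5·9 + 3 = 1937434593  −1 ⇒ G_7=1937434592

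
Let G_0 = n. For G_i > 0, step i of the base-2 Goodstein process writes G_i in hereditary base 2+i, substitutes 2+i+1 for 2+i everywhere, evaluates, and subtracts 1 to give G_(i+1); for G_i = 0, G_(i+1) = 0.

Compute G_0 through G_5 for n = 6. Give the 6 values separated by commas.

(0) 6|_2 = 2^2 + 2 ↦ 3^3 + 3|_3 = 30 ⇒ 29
(1) 29|_3 = 3^3 + 2 ↦ 4^4 + 2|_4 = 258 ⇒ 257
(2) 257|_4 = 4^4 + 1 ↦ 5^5 + 1|_5 = 3126 ⇒ 3125
(3) 3125|_5 = 5^5 ↦ 6^6|_6 = 46656 ⇒ 46655
(4) 46655|_6 = 5·6^5 + 5·6^4 + 5·6^3 + 5·6^2 + 5·6 + 5 ↦ 5·7^5 + 5·7^4 + 5·7^3 + 5·7^2 + 5·7 + 5|_7 = 98040 ⇒ 98039

6, 29, 257, 3125, 46655, 98039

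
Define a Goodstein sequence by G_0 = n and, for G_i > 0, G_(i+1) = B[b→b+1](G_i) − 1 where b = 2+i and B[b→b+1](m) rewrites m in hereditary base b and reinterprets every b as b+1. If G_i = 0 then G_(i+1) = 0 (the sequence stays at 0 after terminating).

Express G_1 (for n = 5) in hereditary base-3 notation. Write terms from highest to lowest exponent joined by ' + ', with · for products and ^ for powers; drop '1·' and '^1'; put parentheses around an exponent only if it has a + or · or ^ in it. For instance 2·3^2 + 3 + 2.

G_0 = 5. HB_2(5) = 2^2 + 1. Bump = 28. G_1 = 27.
G_1 = 27. HB_3(27) = 3^3. Bump = 256. G_2 = 255.

3^3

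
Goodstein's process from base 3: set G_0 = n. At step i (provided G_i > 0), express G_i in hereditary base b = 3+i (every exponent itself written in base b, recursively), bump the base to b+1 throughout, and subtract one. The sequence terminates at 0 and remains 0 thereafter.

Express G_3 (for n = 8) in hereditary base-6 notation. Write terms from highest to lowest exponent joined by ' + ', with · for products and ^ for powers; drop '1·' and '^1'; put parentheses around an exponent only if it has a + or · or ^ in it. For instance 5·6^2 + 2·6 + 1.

G_0 = 8. HB_3(8) = 2·3 + 2. Bump = 10. G_1 = 9.
G_1 = 9. HB_4(9) = 2·4 + 1. Bump = 11. G_2 = 10.
G_2 = 10. HB_5(10) = 2·5. Bump = 12. G_3 = 11.
G_3 = 11. HB_6(11) = 6 + 5. Bump = 12. G_4 = 11.

6 + 5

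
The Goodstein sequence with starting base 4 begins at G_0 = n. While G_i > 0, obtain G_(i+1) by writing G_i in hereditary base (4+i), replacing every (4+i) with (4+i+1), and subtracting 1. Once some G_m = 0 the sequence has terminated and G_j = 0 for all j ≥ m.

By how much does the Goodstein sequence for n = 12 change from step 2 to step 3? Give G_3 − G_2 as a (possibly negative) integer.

1

G_0=12  [base 4] 3·4  →[4↦5]→  3·5 = 15  −1 ⇒ G_1=14
G_1=14  [base 5] 2·5 + 4  →[5↦6]→  2·6 + 4 = 16  −1 ⇒ G_2=15
G_2=15  [base 6] 2·6 + 3  →[6↦7]→  2·7 + 3 = 17  −1 ⇒ G_3=16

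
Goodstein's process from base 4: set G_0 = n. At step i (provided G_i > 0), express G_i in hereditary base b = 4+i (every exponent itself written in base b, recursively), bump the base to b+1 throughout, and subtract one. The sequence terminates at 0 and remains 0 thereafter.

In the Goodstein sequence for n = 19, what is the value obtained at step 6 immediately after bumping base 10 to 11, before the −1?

i=0: 19 = 4^2 + 3 (b=4); 4→5: 5^2 + 3 = 28; 28−1 = 27
i=1: 27 = 5^2 + 2 (b=5); 5→6: 6^2 + 2 = 38; 38−1 = 37
i=2: 37 = 6^2 + 1 (b=6); 6→7: 7^2 + 1 = 50; 50−1 = 49
i=3: 49 = 7^2 (b=7); 7→8: 8^2 = 64; 64−1 = 63
i=4: 63 = 7·8 + 7 (b=8); 8→9: 7·9 + 7 = 70; 70−1 = 69
i=5: 69 = 7·9 + 6 (b=9); 9→10: 7·10 + 6 = 76; 76−1 = 75
i=6: 75 = 7·10 + 5 (b=10); 10→11: 7·11 + 5 = 82; 82−1 = 81

82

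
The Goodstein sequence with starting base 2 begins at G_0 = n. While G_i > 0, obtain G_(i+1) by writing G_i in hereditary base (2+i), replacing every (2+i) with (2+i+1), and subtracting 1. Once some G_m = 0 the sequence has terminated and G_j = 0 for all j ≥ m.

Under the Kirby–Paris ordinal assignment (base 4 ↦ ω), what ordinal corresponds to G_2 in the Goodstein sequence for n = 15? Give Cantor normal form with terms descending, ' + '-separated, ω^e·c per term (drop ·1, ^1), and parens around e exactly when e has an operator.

base 2: 15 = 2^(2 + 1) + 2^2 + 2 + 1; at 3: 3^(3 + 1) + 3^3 + 3 + 1 = 112; next = 111
base 3: 111 = 3^(3 + 1) + 3^3 + 3; at 4: 4^(4 + 1) + 4^4 + 4 = 1284; next = 1283
base 4: 1283 = 4^(4 + 1) + 4^4 + 3; at 5: 5^(5 + 1) + 5^5 + 3 = 18753; next = 18752

ω^(ω + 1) + ω^ω + 3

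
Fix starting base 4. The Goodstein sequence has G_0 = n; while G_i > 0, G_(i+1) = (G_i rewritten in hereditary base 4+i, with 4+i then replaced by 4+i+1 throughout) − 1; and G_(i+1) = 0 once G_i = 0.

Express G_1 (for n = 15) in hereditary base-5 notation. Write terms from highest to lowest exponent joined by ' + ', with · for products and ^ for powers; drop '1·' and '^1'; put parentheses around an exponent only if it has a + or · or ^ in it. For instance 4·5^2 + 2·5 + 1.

(0) 15|_4 = 3·4 + 3 ↦ 3·5 + 3|_5 = 18 ⇒ 17
(1) 17|_5 = 3·5 + 2 ↦ 3·6 + 2|_6 = 20 ⇒ 19

3·5 + 2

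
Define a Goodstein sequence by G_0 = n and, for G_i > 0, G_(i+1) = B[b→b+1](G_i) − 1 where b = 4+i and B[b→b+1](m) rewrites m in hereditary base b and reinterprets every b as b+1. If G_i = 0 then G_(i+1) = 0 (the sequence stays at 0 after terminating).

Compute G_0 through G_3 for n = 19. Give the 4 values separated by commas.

step 0: 19 = 4^2 + 3; sub 5 for 4: 5^2 + 3; = 28; G_1 = 28−1 = 27
step 1: 27 = 5^2 + 2; sub 6 for 5: 6^2 + 2; = 38; G_2 = 38−1 = 37
step 2: 37 = 6^2 + 1; sub 7 for 6: 7^2 + 1; = 50; G_3 = 50−1 = 49

19, 27, 37, 49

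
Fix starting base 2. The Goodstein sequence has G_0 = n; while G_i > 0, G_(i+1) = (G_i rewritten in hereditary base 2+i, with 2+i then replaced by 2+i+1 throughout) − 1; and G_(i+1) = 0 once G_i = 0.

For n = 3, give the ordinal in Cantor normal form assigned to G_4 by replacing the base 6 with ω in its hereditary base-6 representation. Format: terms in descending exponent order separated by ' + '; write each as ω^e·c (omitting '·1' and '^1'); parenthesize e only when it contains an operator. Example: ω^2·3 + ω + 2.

3 —HB2→ 2 + 1 —bump→ 3 + 1 = 4 —(−1)→ 3
3 —HB3→ 3 —bump→ 4 = 4 —(−1)→ 3
3 —HB4→ 3 —bump→ 3 = 3 —(−1)→ 2
2 —HB5→ 2 —bump→ 2 = 2 —(−1)→ 1
1 —HB6→ 1 —bump→ 1 = 1 —(−1)→ 0

1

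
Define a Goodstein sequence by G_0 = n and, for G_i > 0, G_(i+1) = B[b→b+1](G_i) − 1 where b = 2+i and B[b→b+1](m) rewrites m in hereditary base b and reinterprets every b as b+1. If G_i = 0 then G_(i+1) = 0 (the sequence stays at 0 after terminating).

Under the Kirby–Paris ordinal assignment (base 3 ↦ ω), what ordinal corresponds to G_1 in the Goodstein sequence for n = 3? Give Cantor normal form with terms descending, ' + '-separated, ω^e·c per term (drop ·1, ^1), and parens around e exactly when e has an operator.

ω

step 0: 3 = 2 + 1; sub 3 for 2: 3 + 1; = 4; G_1 = 4−1 = 3
step 1: 3 = 3; sub 4 for 3: 4; = 4; G_2 = 4−1 = 3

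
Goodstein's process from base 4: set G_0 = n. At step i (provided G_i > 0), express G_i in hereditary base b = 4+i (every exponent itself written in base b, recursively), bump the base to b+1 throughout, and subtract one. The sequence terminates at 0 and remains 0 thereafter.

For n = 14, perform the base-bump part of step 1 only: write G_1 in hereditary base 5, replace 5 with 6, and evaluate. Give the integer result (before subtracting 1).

19

G_0=14  [base 4] 3·4 + 2  →[4↦5]→  3·5 + 2 = 17  −1 ⇒ G_1=16
G_1=16  [base 5] 3·5 + 1  →[5↦6]→  3·6 + 1 = 19  −1 ⇒ G_2=18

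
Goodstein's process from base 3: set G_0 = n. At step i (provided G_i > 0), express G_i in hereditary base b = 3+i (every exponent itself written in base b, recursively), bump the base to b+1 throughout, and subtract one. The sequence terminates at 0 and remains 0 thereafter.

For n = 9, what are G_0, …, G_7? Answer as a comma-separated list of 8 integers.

9, 15, 17, 19, 21, 23, 24, 25

[0] 9 ≡ 3^2 (base 3). Lift 4: 16. −1: 15.
[1] 15 ≡ 3·4 + 3 (base 4). Lift 5: 18. −1: 17.
[2] 17 ≡ 3·5 + 2 (base 5). Lift 6: 20. −1: 19.
[3] 19 ≡ 3·6 + 1 (base 6). Lift 7: 22. −1: 21.
[4] 21 ≡ 3·7 (base 7). Lift 8: 24. −1: 23.
[5] 23 ≡ 2·8 + 7 (base 8). Lift 9: 25. −1: 24.
[6] 24 ≡ 2·9 + 6 (base 9). Lift 10: 26. −1: 25.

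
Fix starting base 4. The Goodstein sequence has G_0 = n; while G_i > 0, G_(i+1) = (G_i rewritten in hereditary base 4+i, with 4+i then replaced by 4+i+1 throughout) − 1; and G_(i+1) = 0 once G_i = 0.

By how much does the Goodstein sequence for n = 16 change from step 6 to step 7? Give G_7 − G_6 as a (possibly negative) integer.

2

G_0=16  [base 4] 4^2  →[4↦5]→  5^2 = 25  −1 ⇒ G_1=24
G_1=24  [base 5] 4·5 + 4  →[5↦6]→  4·6 + 4 = 28  −1 ⇒ G_2=27
G_2=27  [base 6] 4·6 + 3  →[6↦7]→  4·7 + 3 = 31  −1 ⇒ G_3=30
G_3=30  [base 7] 4·7 + 2  →[7↦8]→  4·8 + 2 = 34  −1 ⇒ G_4=33
G_4=33  [base 8] 4·8 + 1  →[8↦9]→  4·9 + 1 = 37  −1 ⇒ G_5=36
G_5=36  [base 9] 4·9  →[9↦10]→  4·10 = 40  −1 ⇒ G_6=39
G_6=39  [base 10] 3·10 + 9  →[10↦11]→  3·11 + 9 = 42  −1 ⇒ G_7=41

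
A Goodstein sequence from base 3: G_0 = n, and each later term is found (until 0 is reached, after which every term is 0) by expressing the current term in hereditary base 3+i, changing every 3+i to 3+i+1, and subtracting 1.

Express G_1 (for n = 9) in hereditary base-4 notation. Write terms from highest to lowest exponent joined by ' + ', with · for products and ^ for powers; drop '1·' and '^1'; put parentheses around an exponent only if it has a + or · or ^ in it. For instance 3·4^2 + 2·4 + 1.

3·4 + 3

i=0: 9 = 3^2 (b=3); 3→4: 4^2 = 16; 16−1 = 15
i=1: 15 = 3·4 + 3 (b=4); 4→5: 3·5 + 3 = 18; 18−1 = 17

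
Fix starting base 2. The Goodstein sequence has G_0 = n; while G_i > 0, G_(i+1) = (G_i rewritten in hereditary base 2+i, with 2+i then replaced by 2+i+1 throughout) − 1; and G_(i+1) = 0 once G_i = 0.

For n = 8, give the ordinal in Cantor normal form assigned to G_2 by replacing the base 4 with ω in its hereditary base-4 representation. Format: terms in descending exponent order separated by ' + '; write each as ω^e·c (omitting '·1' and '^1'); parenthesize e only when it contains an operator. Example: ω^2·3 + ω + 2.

G_0=8  [base 2] 2^(2 + 1)  →[2↦3]→  3^(3 + 1) = 81  −1 ⇒ G_1=80
G_1=80  [base 3] 2·3^3 + 2·3^2 + 2·3 + 2  →[3↦4]→  2·4^4 + 2·4^2 + 2·4 + 2 = 554  −1 ⇒ G_2=553
G_2=553  [base 4] 2·4^4 + 2·4^2 + 2·4 + 1  →[4↦5]→  2·5^5 + 2·5^2 + 2·5 + 1 = 6311  −1 ⇒ G_3=6310

ω^ω·2 + ω^2·2 + ω·2 + 1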